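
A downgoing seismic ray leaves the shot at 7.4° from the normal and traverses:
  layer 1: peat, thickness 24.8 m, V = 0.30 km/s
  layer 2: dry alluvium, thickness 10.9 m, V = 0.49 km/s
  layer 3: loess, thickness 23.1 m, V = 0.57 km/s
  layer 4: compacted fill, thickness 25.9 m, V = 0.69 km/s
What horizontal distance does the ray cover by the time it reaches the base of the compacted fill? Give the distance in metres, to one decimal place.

19.4 m

p = sin θ₁/V₁ = sin 7.4°/0.30 = 4.2932e-01 s/km is conserved through the stack.
Layer 1: θ = 7.40°; offset = 24.8·tan 7.40° = 3.221 m.
Layer 2: sin θ = p·0.49 = 0.2104 → θ = 12.14°; offset = 10.9·tan 12.14° = 2.345 m.
Layer 3: sin θ = p·0.57 = 0.2447 → θ = 14.16°; offset = 23.1·tan 14.16° = 5.830 m.
Layer 4: sin θ = p·0.69 = 0.2962 → θ = 17.23°; offset = 25.9·tan 17.23° = 8.033 m.
Summing the layer offsets gives 19.429 m.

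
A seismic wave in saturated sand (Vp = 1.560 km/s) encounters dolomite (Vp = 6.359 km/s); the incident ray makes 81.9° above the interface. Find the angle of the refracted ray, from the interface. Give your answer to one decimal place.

Convert to the normal: θ₁ = 90° − 81.9° = 8.1°.
sin θ₁/V₁ = sin θ₂/V₂ ⇒ sin θ₂ = 6.359·sin 8.1°/1.560 = 6.359·0.1409/1.560 = 0.5744.
θ₂ = arcsin 0.5744 = 35.05° from the normal.
From the interface: 90° − 35.05° = 54.95°.

54.9°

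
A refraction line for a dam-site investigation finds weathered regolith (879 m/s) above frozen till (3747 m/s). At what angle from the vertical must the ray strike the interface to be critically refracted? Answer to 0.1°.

At critical incidence the refracted ray runs along the interface (θ₂ = 90°), so sin θ_c = V₁/V₂.
θ_c = arcsin(879/3747) = arcsin 0.2346 = 13.57°.

13.6°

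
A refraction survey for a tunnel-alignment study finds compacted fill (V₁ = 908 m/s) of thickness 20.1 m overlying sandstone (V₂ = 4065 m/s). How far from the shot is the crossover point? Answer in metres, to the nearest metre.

θ_c = arcsin(908/4065) = 12.91°, so cos θ_c = 0.9747 and tᵢ = 2h cos θ_c/V₁ = 0.0432 s.
At crossover x/V₁ = x/V₂ + tᵢ ⇒ x = tᵢ/(1/V₁ − 1/V₂) = 0.04315/(1.1013e-03 − 2.4600e-04) = 50.45 m.

50 m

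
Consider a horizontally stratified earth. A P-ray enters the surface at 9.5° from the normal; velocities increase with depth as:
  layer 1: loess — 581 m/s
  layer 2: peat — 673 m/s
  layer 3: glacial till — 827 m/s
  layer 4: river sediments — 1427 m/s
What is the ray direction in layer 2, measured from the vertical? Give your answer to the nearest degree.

Ray parameter p = sin 9.5° / 581 = 2.8408e-04 s/m.
sin θ_2 = p·V_2 = 2.8408e-04 × 673 = 0.1912.
θ_2 = 11.02° from the vertical.

11°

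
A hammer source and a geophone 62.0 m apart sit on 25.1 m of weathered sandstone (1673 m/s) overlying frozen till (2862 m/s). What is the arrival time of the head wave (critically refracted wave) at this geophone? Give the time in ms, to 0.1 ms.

46.0 ms

θ_c = arcsin(V₁/V₂) = arcsin(1673/2862) = 35.77°, cos θ_c = 0.8114.
Intercept time tᵢ = 2h cos θ_c / V₁ = 2·25.1·0.8114/1673 = 0.02435 s.
t = x/V₂ + tᵢ = 62.0/2862 + 0.02435 = 0.04601 s.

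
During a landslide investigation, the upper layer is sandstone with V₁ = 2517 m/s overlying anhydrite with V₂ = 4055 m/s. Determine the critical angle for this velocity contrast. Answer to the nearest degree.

38°

Critical incidence: sin θ_c = V₁/V₂ = 2517/4055 = 0.6207.
θ_c = arcsin 0.6207 = 38.37°.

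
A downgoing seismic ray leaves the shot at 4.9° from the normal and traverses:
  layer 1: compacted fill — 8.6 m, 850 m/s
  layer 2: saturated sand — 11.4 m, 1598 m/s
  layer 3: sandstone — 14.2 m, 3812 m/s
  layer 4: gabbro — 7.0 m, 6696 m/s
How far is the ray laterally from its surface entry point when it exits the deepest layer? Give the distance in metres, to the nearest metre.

15 m

p = sin θ₁/V₁ = sin 4.9°/850 = 1.0049e-04 s/m is conserved through the stack.
Layer 1: θ = 4.90°; offset = 8.6·tan 4.90° = 0.737 m.
Layer 2: sin θ = p·1598 = 0.1606 → θ = 9.24°; offset = 11.4·tan 9.24° = 1.855 m.
Layer 3: sin θ = p·3812 = 0.3831 → θ = 22.52°; offset = 14.2·tan 22.52° = 5.889 m.
Layer 4: sin θ = p·6696 = 0.6729 → θ = 42.29°; offset = 7.0·tan 42.29° = 6.367 m.
Σ offsets = 14.848 m.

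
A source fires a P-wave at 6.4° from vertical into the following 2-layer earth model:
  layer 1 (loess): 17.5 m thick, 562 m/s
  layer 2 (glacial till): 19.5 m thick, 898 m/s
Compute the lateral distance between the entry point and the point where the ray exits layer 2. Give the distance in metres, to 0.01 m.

p = sin θ₁/V₁ = sin 6.4°/562 = 1.9834e-04 s/m is conserved through the stack.
Layer 1: θ = 6.40°; offset = 17.5·tan 6.40° = 1.9629 m.
Layer 2: sin θ = p·898 = 0.1781 → θ = 10.26°; offset = 19.5·tan 10.26° = 3.5296 m.
Total horizontal offset = 5.4926 m.

5.49 m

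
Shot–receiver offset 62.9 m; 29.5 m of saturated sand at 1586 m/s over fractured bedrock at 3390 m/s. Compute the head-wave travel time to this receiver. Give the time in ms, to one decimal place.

51.4 ms

t = x/V₂ + 2h·√(V₂²−V₁²)/(V₁V₂).
√(V₂²−V₁²) = √(3390²−1586²) = 2996.1 m/s; delay term = 2·29.5·2996.1/(1586·3390) = 0.03288 s.
t = 62.9/3390 + 0.03288 = 0.05143 s.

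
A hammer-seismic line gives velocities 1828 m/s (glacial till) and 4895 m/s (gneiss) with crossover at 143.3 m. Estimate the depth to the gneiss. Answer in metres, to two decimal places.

48.39 m

x_cross = 2h·√((V₂+V₁)/(V₂−V₁)) → h = x_cross / (2·√((V₂+V₁)/(V₂−V₁))).
√((V₂+V₁)/(V₂−V₁)) = √((4895+1828)/(4895−1828)) = 1.4806.
h = 143.3 / (2·1.4806) = 48.39 m.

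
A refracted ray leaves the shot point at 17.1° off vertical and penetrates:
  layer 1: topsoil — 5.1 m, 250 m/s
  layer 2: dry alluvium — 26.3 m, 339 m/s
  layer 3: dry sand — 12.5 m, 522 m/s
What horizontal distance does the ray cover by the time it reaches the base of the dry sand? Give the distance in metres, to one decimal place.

Ray parameter p = sin 17.1° / 250 m/s = 1.1762e-03 s/m.
Layer 1: θ = 17.10°; offset = 5.1·tan 17.10° = 1.569 m.
Layer 2: sin θ = p·339 = 0.3987 → θ = 23.50°; offset = 26.3·tan 23.50° = 11.435 m.
Layer 3: sin θ = p·522 = 0.6140 → θ = 37.88°; offset = 12.5·tan 37.88° = 9.723 m.
Total horizontal offset = 22.726 m.

22.7 m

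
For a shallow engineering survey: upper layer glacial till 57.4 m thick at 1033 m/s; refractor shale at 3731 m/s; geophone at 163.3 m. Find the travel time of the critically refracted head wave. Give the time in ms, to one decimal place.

150.6 ms

t = x/V₂ + 2h·√(V₂²−V₁²)/(V₁V₂).
√(V₂²−V₁²) = √(3731²−1033²) = 3585.1 m/s; delay term = 2·57.4·3585.1/(1033·3731) = 0.10679 s.
t = 163.3/3731 + 0.10679 = 0.15056 s.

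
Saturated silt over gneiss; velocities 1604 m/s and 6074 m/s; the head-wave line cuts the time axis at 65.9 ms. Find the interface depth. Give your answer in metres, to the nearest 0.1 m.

54.8 m

θ_c = arcsin(1604/6074) = 15.31°; cos θ_c = 0.9645.
tᵢ = 2h cos θ_c/V₁ ⇒ h = tᵢ·V₁/(2 cos θ_c) = 0.0659·1604/(2·0.9645) = 54.80 m.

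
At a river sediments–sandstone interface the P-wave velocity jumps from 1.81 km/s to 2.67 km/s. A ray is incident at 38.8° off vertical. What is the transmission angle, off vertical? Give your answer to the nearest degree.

sin θ₁/V₁ = sin θ₂/V₂ ⇒ sin θ₂ = 2.67·sin 38.8°/1.81 = 2.67·0.6266/1.81 = 0.9243.
θ₂ = arcsin 0.9243 = 67.57° from the normal.

68°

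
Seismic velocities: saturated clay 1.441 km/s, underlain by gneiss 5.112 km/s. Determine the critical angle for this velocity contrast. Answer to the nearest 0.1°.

At critical incidence the refracted ray runs along the interface (θ₂ = 90°), so sin θ_c = V₁/V₂.
θ_c = arcsin(1.441/5.112) = arcsin 0.2819 = 16.37°.

16.4°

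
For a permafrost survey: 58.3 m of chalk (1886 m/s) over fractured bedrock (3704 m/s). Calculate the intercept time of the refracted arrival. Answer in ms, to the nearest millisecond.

tᵢ = 2h·√(V₂²−V₁²)/(V₁V₂).
√(V₂²−V₁²) = √(3704²−1886²) = 3187.9 m/s.
tᵢ = 2·58.3·3187.9/(1886·3704) = 0.05321 s.

53 ms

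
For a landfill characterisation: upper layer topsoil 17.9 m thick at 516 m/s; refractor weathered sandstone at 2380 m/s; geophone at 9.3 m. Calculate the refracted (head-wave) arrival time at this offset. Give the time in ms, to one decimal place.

θ_c = arcsin(V₁/V₂) = arcsin(516/2380) = 12.52°, cos θ_c = 0.9762.
Intercept time tᵢ = 2h cos θ_c / V₁ = 2·17.9·0.9762/516 = 0.06773 s.
t = x/V₂ + tᵢ = 9.3/2380 + 0.06773 = 0.07164 s.

71.6 ms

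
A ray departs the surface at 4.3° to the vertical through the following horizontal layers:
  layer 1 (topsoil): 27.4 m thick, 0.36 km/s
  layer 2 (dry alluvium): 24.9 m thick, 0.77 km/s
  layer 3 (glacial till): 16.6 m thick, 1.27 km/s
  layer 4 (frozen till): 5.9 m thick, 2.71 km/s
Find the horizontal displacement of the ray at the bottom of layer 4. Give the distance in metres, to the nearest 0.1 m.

Ray parameter p = sin 4.3° / 0.36 km/s = 2.0827e-01 s/km.
Layer 1: θ = 4.30°; offset = 27.4·tan 4.30° = 2.060 m.
Layer 2: sin θ = p·0.77 = 0.1604 → θ = 9.23°; offset = 24.9·tan 9.23° = 4.046 m.
Layer 3: sin θ = p·1.27 = 0.2645 → θ = 15.34°; offset = 16.6·tan 15.34° = 4.553 m.
Layer 4: sin θ = p·2.71 = 0.5644 → θ = 34.36°; offset = 5.9·tan 34.36° = 4.034 m.
Total horizontal offset = 14.693 m.

14.7 m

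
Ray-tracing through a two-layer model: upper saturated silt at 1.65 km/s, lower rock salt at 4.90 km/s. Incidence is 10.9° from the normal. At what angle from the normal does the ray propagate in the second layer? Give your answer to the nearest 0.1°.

34.2°

sin θ₁/V₁ = sin θ₂/V₂ ⇒ sin θ₂ = 4.90·sin 10.9°/1.65 = 4.90·0.1891/1.65 = 0.5616.
θ₂ = sin⁻¹(0.5616) = 34.16° (from vertical).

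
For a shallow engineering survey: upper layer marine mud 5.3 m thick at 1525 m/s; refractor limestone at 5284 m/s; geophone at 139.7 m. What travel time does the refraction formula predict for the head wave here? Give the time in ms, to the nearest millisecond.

33 ms

θ_c = arcsin(V₁/V₂) = arcsin(1525/5284) = 16.77°, cos θ_c = 0.9574.
Intercept time tᵢ = 2h cos θ_c / V₁ = 2·5.3·0.9574/1525 = 0.00666 s.
t = x/V₂ + tᵢ = 139.7/5284 + 0.00666 = 0.03309 s.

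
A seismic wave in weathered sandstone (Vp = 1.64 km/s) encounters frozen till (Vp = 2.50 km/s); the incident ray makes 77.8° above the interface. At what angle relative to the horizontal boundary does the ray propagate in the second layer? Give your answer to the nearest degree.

Angle from the normal: 90° − 77.8° = 12.2°.
Snell's law: sin θ₂ = (V₂/V₁)·sin θ₁ = (2.50/1.64)·sin 12.2° = 0.3221.
θ₂ = sin⁻¹(0.3221) = 18.79° (from vertical).
From the interface: 90° − 18.79° = 71.21°.

71°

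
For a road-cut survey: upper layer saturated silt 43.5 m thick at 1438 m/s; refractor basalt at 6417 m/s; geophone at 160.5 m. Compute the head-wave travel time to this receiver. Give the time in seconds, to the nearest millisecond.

t = x/V₂ + 2h·√(V₂²−V₁²)/(V₁V₂).
√(V₂²−V₁²) = √(6417²−1438²) = 6253.8 m/s; delay term = 2·43.5·6253.8/(1438·6417) = 0.05896 s.
t = 160.5/6417 + 0.05896 = 0.08397 s.

0.084 s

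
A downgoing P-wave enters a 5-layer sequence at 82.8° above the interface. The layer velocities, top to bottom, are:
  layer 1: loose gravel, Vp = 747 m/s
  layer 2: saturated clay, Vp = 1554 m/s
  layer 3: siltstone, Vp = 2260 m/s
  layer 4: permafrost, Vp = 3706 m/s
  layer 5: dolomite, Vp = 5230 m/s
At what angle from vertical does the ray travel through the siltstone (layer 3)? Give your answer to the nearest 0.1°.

22.3°

From the normal: θ₁ = 90° − 82.8° = 7.2°.
Snell's law across each interface conserves sin θ / V, so sin θ_3 = V_3·sin θ₁/V₁.
sin θ_3 = 2260 × sin 7.2° / 747 = 0.3792.
θ_3 = 22.28° from the vertical.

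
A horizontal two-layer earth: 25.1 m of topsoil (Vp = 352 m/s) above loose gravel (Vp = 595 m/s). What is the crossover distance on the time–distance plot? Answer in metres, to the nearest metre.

99 m

x_cross = 2h·√((V₂+V₁)/(V₂−V₁)).
(V₂+V₁)/(V₂−V₁) = (595+352)/(595−352) = 3.8971; √ = 1.9741.
x_cross = 2·25.1·1.9741 = 99.10 m.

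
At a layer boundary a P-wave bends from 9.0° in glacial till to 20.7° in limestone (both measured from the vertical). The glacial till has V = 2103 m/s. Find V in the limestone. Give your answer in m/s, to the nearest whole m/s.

4752 m/s

sin 9.0° = 0.1564; sin 20.7° = 0.3535.
V₂ = V₁·(sin θ₂/sin θ₁) = 2103·(0.3535/0.1564) = 4751.88 m/s.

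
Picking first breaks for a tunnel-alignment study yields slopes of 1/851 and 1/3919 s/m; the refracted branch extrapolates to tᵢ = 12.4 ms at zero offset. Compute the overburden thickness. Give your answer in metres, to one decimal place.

θ_c = arcsin(851/3919) = 12.54°; cos θ_c = 0.9761.
tᵢ = 2h cos θ_c/V₁ ⇒ h = tᵢ·V₁/(2 cos θ_c) = 0.0124·851/(2·0.9761) = 5.41 m.

5.4 m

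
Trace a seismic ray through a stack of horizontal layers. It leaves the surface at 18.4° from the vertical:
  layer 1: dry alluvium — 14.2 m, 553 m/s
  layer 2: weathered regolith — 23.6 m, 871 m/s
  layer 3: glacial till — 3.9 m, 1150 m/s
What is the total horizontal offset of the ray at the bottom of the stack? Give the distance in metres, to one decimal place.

Ray parameter p = sin 18.4° / 553 m/s = 5.7079e-04 s/m.
Layer 1: θ = 18.40°; offset = 14.2·tan 18.40° = 4.724 m.
Layer 2: sin θ = p·871 = 0.4972 → θ = 29.81°; offset = 23.6·tan 29.81° = 13.523 m.
Layer 3: sin θ = p·1150 = 0.6564 → θ = 41.03°; offset = 3.9·tan 41.03° = 3.393 m.
Total horizontal offset = 21.640 m.

21.6 m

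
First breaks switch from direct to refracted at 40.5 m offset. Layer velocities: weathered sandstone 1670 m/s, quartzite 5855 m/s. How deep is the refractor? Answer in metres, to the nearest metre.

h = (x_cross/2)·√((V₂−V₁)/(V₂+V₁)).
(V₂−V₁)/(V₂+V₁) = (5855−1670)/(5855+1670) = 0.5561; √ = 0.7458.
h = (40.5/2)·0.7458 = 15.10 m.

15 m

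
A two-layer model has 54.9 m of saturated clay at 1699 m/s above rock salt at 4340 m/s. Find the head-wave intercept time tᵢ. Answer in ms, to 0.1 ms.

θ_c = arcsin(V₁/V₂) = arcsin(1699/4340) = 23.05°; cos θ_c = 0.9202.
tᵢ = 2h·cos θ_c / V₁ = 2·54.9·0.9202 / 1699 = 0.05947 s.

59.5 ms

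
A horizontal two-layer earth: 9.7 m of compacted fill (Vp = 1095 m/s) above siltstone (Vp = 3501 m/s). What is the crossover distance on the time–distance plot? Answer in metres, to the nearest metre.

θ_c = arcsin(1095/3501) = 18.23°, so cos θ_c = 0.9498 and tᵢ = 2h cos θ_c/V₁ = 0.0168 s.
At crossover x/V₁ = x/V₂ + tᵢ ⇒ x = tᵢ/(1/V₁ − 1/V₂) = 0.01683/(9.1324e-04 − 2.8563e-04) = 26.81 m.

27 m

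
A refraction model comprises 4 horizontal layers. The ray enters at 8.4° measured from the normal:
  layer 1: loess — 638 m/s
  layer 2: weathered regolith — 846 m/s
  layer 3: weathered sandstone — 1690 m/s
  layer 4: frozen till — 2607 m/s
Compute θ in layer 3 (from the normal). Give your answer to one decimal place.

22.8°

Snell's law across each interface conserves sin θ / V, so sin θ_3 = V_3·sin θ₁/V₁.
sin θ_3 = 1690 × sin 8.4° / 638 = 0.3870.
θ_3 = arcsin 0.3870 = 22.77°.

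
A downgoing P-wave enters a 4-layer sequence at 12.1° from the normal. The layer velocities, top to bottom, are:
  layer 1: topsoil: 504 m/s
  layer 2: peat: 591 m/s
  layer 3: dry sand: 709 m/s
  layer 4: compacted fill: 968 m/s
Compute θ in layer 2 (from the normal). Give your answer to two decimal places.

Snell's law across each interface conserves sin θ / V, so sin θ_2 = V_2·sin θ₁/V₁.
sin θ_2 = 591 × sin 12.1° / 504 = 0.2458.
θ_2 = 14.23° from the vertical.

14.23°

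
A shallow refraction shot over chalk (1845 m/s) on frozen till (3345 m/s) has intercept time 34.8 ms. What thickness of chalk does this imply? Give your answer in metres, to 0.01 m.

h = tᵢ·V₁·V₂ / (2·√(V₂²−V₁²)).
√(V₂²−V₁²) = √(3345² − 1845²) = 2790.2 m/s.
h = 0.0348 s × 1845 × 3345 / (2 × 2790.2) = 38.49 m.

38.49 m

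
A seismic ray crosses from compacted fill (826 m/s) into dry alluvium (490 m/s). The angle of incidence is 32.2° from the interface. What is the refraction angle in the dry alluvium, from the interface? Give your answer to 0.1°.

Angle from the normal: 90° − 32.2° = 57.8°.
sin θ₁/V₁ = sin θ₂/V₂ ⇒ sin θ₂ = 490·sin 57.8°/826 = 490·0.8462/826 = 0.5020.
θ₂ = sin⁻¹(0.5020) = 30.13° (from vertical).
From the interface: 90° − 30.13° = 59.87°.

59.9°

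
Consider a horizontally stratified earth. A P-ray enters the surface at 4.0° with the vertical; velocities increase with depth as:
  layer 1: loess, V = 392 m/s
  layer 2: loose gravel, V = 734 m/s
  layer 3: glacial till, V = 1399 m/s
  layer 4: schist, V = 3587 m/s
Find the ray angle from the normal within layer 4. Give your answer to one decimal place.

Snell's law across each interface conserves sin θ / V, so sin θ_4 = V_4·sin θ₁/V₁.
sin θ_4 = 3587 × sin 4.0° / 392 = 0.6383.
θ_4 = arcsin 0.6383 = 39.67°.

39.7°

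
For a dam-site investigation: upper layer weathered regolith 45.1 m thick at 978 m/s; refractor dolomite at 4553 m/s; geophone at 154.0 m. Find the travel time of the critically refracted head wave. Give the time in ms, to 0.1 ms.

θ_c = arcsin(V₁/V₂) = arcsin(978/4553) = 12.40°, cos θ_c = 0.9767.
Intercept time tᵢ = 2h cos θ_c / V₁ = 2·45.1·0.9767/978 = 0.09008 s.
t = x/V₂ + tᵢ = 154.0/4553 + 0.09008 = 0.12390 s.

123.9 ms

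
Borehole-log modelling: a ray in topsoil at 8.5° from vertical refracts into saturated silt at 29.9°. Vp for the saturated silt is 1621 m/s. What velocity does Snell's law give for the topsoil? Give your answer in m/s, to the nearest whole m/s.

481 m/s

sin 8.5° = 0.1478; sin 29.9° = 0.4985.
V₁ = V₂·(sin θ₁/sin θ₂) = 1621·(0.1478/0.4985) = 480.65 m/s.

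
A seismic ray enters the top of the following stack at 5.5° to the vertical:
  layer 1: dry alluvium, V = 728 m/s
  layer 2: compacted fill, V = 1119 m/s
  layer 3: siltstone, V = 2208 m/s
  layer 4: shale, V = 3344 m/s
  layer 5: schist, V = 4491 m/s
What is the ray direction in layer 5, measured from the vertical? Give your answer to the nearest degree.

36°

Snell's law across each interface conserves sin θ / V, so sin θ_5 = V_5·sin θ₁/V₁.
sin θ_5 = 4491 × sin 5.5° / 728 = 0.5913.
θ_5 = arcsin 0.5913 = 36.25°.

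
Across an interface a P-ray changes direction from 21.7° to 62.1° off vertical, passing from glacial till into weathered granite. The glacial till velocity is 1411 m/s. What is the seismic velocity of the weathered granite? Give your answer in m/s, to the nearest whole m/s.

sin 21.7° = 0.3697; sin 62.1° = 0.8838.
V₂ = V₁·(sin θ₂/sin θ₁) = 1411·(0.8838/0.3697) = 3372.56 m/s.

3373 m/s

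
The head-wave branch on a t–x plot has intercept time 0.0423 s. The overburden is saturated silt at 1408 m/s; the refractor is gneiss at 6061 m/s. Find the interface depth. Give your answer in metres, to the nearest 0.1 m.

30.6 m

h = tᵢ·V₁·V₂ / (2·√(V₂²−V₁²)).
√(V₂²−V₁²) = √(6061² − 1408²) = 5895.2 m/s.
h = 0.0423 s × 1408 × 6061 / (2 × 5895.2) = 30.62 m.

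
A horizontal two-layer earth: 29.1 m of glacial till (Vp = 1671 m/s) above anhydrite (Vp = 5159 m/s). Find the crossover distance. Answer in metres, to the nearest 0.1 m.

81.4 m

θ_c = arcsin(1671/5159) = 18.90°, so cos θ_c = 0.9461 and tᵢ = 2h cos θ_c/V₁ = 0.0330 s.
At crossover x/V₁ = x/V₂ + tᵢ ⇒ x = tᵢ/(1/V₁ − 1/V₂) = 0.03295/(5.9844e-04 − 1.9384e-04) = 81.44 m.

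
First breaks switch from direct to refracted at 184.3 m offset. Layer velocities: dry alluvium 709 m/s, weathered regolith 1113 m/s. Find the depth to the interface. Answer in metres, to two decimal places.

x_cross = 2h·√((V₂+V₁)/(V₂−V₁)) → h = x_cross / (2·√((V₂+V₁)/(V₂−V₁))).
√((V₂+V₁)/(V₂−V₁)) = √((1113+709)/(1113−709)) = 2.1237.
h = 184.3 / (2·2.1237) = 43.39 m.

43.39 m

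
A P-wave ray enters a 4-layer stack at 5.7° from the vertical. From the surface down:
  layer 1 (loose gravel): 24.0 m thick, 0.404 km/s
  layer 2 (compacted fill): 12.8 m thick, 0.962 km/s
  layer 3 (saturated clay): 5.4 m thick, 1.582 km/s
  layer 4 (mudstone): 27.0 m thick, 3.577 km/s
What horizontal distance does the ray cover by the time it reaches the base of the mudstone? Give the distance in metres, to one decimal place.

57.7 m

Apply Snell's law at each interface; in layer i the horizontal offset is hᵢ·tan θᵢ.
Layer 1: θ = 5.70°; offset = 24.0·tan 5.70° = 2.396 m.
Layer 2: sin θ = 0.962·sin 5.7°/0.404 = 0.2365, θ = 13.68°; offset = 12.8·tan 13.68° = 3.116 m.
Layer 3: sin θ = 1.582·sin 5.7°/0.404 = 0.3889, θ = 22.89°; offset = 5.4·tan 22.89° = 2.280 m.
Layer 4: sin θ = 3.577·sin 5.7°/0.404 = 0.8794, θ = 61.57°; offset = 27.0·tan 61.57° = 49.866 m.
Summing the layer offsets gives 57.657 m.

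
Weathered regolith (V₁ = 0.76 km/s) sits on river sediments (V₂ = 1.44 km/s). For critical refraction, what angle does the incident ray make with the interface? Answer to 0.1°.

58.1°

Critical incidence: sin θ_c = V₁/V₂ = 0.76/1.44 = 0.5278.
θ_c = arcsin 0.5278 = 31.86°.
Measured from the interface: 90° − 31.86° = 58.14°.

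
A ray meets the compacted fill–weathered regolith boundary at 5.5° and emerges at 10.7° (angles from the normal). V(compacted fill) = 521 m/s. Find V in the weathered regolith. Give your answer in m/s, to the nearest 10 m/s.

1010 m/s

Snell's law: sin 5.5°/V₁ = sin 10.7°/V₂.
V₂ = V₁·sin 10.7°/sin 5.5° = 521 × 1.9371 = 1009.25 m/s.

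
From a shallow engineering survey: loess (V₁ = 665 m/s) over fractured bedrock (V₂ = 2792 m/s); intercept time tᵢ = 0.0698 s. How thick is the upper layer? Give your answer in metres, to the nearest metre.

h = tᵢ·V₁·V₂ / (2·√(V₂²−V₁²)).
√(V₂²−V₁²) = √(2792² − 665²) = 2711.6 m/s.
h = 0.0698 s × 665 × 2792 / (2 × 2711.6) = 23.90 m.

24 m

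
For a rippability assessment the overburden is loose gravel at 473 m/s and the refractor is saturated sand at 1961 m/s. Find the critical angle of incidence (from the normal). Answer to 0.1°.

At critical incidence the refracted ray runs along the interface (θ₂ = 90°), so sin θ_c = V₁/V₂.
θ_c = arcsin(473/1961) = arcsin 0.2412 = 13.96°.

14.0°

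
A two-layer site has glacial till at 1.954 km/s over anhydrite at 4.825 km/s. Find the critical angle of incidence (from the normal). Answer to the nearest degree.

24°

At critical incidence the refracted ray runs along the interface (θ₂ = 90°), so sin θ_c = V₁/V₂.
θ_c = arcsin(1.954/4.825) = arcsin 0.4050 = 23.89°.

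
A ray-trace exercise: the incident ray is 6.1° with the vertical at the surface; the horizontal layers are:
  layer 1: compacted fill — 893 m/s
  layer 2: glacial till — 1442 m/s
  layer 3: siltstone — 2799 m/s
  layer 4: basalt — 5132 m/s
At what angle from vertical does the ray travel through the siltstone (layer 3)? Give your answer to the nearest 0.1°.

Snell's law across each interface conserves sin θ / V, so sin θ_3 = V_3·sin θ₁/V₁.
sin θ_3 = 2799 × sin 6.1° / 893 = 0.3331.
θ_3 = 19.46° from the vertical.

19.5°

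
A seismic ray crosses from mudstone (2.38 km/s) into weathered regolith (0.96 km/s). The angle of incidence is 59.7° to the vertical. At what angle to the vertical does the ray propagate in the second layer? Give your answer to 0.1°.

Snell's law: sin θ₂ = (V₂/V₁)·sin θ₁ = (0.96/2.38)·sin 59.7° = 0.3483.
θ₂ = arcsin 0.3483 = 20.38° from the normal.

20.4°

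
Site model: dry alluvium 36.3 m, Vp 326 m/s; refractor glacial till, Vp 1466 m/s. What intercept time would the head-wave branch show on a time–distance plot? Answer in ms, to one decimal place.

217.1 ms

θ_c = arcsin(V₁/V₂) = arcsin(326/1466) = 12.85°; cos θ_c = 0.9750.
tᵢ = 2h·cos θ_c / V₁ = 2·36.3·0.9750 / 326 = 0.21712 s.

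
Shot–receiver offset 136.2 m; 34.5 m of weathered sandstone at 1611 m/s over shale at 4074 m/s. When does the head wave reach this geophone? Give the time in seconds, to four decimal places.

θ_c = arcsin(V₁/V₂) = arcsin(1611/4074) = 23.29°, cos θ_c = 0.9185.
Intercept time tᵢ = 2h cos θ_c / V₁ = 2·34.5·0.9185/1611 = 0.03934 s.
t = x/V₂ + tᵢ = 136.2/4074 + 0.03934 = 0.07277 s.

0.0728 s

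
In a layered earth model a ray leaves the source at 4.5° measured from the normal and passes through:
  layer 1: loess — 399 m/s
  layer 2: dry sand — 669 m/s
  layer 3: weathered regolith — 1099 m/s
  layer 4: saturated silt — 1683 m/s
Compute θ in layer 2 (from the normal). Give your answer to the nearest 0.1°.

Ray parameter p = sin 4.5° / 399 = 1.9664e-04 s/m.
sin θ_2 = p·V_2 = 1.9664e-04 × 669 = 0.1316.
θ_2 = 7.56° from the vertical.

7.6°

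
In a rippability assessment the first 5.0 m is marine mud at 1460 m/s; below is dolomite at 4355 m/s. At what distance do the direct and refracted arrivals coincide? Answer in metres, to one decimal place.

14.2 m

x_cross = 2h·√((V₂+V₁)/(V₂−V₁)).
(V₂+V₁)/(V₂−V₁) = (4355+1460)/(4355−1460) = 2.0086; √ = 1.4173.
x_cross = 2·5.0·1.4173 = 14.17 m.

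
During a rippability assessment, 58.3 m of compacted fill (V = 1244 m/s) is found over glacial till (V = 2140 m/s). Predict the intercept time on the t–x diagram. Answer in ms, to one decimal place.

76.3 ms

tᵢ = 2h·√(V₂²−V₁²)/(V₁V₂).
√(V₂²−V₁²) = √(2140²−1244²) = 1741.3 m/s.
tᵢ = 2·58.3·1741.3/(1244·2140) = 0.07627 s.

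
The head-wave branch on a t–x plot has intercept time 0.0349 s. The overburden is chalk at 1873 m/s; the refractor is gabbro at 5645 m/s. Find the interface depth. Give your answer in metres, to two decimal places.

θ_c = arcsin(1873/5645) = 19.38°; cos θ_c = 0.9434.
tᵢ = 2h cos θ_c/V₁ ⇒ h = tᵢ·V₁/(2 cos θ_c) = 0.0349·1873/(2·0.9434) = 34.65 m.

34.65 m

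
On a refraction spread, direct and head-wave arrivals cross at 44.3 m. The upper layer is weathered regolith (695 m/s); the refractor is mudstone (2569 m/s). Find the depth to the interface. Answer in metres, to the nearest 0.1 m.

16.8 m

h = (x_cross/2)·√((V₂−V₁)/(V₂+V₁)).
(V₂−V₁)/(V₂+V₁) = (2569−695)/(2569+695) = 0.5741; √ = 0.7577.
h = (44.3/2)·0.7577 = 16.78 m.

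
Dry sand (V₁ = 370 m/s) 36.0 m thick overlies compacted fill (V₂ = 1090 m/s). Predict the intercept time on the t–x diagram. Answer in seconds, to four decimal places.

0.1830 s

tᵢ = 2h·√(V₂²−V₁²)/(V₁V₂).
√(V₂²−V₁²) = √(1090²−370²) = 1025.3 m/s.
tᵢ = 2·36.0·1025.3/(370·1090) = 0.18304 s.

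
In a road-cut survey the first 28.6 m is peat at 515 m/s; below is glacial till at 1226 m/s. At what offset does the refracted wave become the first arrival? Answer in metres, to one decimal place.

89.5 m

θ_c = arcsin(515/1226) = 24.84°, so cos θ_c = 0.9075 and tᵢ = 2h cos θ_c/V₁ = 0.1008 s.
At crossover x/V₁ = x/V₂ + tᵢ ⇒ x = tᵢ/(1/V₁ − 1/V₂) = 0.10079/(1.9417e-03 − 8.1566e-04) = 89.51 m.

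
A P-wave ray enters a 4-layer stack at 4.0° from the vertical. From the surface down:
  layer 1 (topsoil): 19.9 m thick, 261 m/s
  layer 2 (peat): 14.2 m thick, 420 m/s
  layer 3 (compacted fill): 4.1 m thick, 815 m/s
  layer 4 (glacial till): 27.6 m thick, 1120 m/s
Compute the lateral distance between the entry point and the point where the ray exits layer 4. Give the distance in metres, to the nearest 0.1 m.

p = sin θ₁/V₁ = sin 4.0°/261 = 2.6727e-04 s/m is conserved through the stack.
Layer 1: θ = 4.00°; offset = 19.9·tan 4.00° = 1.392 m.
Layer 2: sin θ = p·420 = 0.1123 → θ = 6.45°; offset = 14.2·tan 6.45° = 1.604 m.
Layer 3: sin θ = p·815 = 0.2178 → θ = 12.58°; offset = 4.1·tan 12.58° = 0.915 m.
Layer 4: sin θ = p·1120 = 0.2993 → θ = 17.42°; offset = 27.6·tan 17.42° = 8.659 m.
Summing the layer offsets gives 12.569 m.

12.6 m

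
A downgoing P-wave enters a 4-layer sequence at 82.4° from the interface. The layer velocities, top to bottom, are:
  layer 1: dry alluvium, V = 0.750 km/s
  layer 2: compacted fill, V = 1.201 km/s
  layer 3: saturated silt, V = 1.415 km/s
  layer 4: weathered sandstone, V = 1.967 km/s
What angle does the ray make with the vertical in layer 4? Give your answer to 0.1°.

From the normal: θ₁ = 90° − 82.4° = 7.6°.
Ray parameter p = sin 7.6° / 0.750 = 1.7634e-01 s/km.
sin θ_4 = p·V_4 = 1.7634e-01 × 1.967 = 0.3469.
θ_4 = arcsin 0.3469 = 20.30°.

20.3°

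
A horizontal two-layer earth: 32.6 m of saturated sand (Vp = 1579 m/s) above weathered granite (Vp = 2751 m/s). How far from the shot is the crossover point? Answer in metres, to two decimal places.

125.32 m

x_cross = 2h·√((V₂+V₁)/(V₂−V₁)).
(V₂+V₁)/(V₂−V₁) = (2751+1579)/(2751−1579) = 3.6945; √ = 1.9221.
x_cross = 2·32.6·1.9221 = 125.32 m.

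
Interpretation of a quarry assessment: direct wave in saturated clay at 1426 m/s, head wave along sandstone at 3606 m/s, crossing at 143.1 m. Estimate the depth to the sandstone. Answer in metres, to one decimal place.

47.1 m

x_cross = 2h·√((V₂+V₁)/(V₂−V₁)) → h = x_cross / (2·√((V₂+V₁)/(V₂−V₁))).
√((V₂+V₁)/(V₂−V₁)) = √((3606+1426)/(3606−1426)) = 1.5193.
h = 143.1 / (2·1.5193) = 47.09 m.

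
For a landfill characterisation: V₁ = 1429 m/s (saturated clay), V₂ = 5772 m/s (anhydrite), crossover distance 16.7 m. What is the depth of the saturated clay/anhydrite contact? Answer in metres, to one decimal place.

x_cross = 2h·√((V₂+V₁)/(V₂−V₁)) → h = x_cross / (2·√((V₂+V₁)/(V₂−V₁))).
√((V₂+V₁)/(V₂−V₁)) = √((5772+1429)/(5772−1429)) = 1.2877.
h = 16.7 / (2·1.2877) = 6.48 m.

6.5 m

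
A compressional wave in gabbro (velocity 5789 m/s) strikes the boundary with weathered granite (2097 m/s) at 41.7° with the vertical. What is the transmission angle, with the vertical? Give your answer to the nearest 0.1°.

13.9°

Snell's law: sin θ₂ = (V₂/V₁)·sin θ₁ = (2097/5789)·sin 41.7° = 0.2410.
θ₂ = sin⁻¹(0.2410) = 13.94° (from vertical).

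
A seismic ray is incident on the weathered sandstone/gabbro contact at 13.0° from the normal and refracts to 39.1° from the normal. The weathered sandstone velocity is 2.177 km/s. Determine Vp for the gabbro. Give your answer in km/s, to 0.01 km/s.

sin 13.0° = 0.2250; sin 39.1° = 0.6307.
V₂ = V₁·(sin θ₂/sin θ₁) = 2.177·(0.6307/0.2250) = 6.10 km/s.

6.10 km/s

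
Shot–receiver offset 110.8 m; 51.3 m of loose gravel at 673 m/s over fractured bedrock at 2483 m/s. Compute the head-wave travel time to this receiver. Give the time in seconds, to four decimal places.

0.1914 s

θ_c = arcsin(V₁/V₂) = arcsin(673/2483) = 15.73°, cos θ_c = 0.9626.
Intercept time tᵢ = 2h cos θ_c / V₁ = 2·51.3·0.9626/673 = 0.14675 s.
t = x/V₂ + tᵢ = 110.8/2483 + 0.14675 = 0.19137 s.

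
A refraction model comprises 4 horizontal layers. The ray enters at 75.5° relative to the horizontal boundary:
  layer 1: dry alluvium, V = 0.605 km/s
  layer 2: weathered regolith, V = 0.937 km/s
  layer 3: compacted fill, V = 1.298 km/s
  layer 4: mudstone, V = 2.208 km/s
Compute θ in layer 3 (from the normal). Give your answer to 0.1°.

32.5°

From the normal: θ₁ = 90° − 75.5° = 14.5°.
Ray parameter p = sin 14.5° / 0.605 = 4.1385e-01 s/km.
sin θ_3 = p·V_3 = 4.1385e-01 × 1.298 = 0.5372.
θ_3 = 32.49° from the vertical.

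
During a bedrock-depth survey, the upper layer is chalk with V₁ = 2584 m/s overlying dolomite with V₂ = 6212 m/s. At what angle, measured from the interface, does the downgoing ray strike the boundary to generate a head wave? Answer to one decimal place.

At critical incidence the refracted ray runs along the interface (θ₂ = 90°), so sin θ_c = V₁/V₂.
θ_c = arcsin(2584/6212) = arcsin 0.4160 = 24.58°.
Measured from the interface: 90° − 24.58° = 65.42°.

65.4°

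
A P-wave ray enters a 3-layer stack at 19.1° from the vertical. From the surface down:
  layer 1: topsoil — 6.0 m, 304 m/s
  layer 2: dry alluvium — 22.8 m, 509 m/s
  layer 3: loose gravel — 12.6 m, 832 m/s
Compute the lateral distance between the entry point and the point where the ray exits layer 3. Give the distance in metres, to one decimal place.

42.4 m

Apply Snell's law at each interface; in layer i the horizontal offset is hᵢ·tan θᵢ.
Layer 1: θ = 19.10°; offset = 6.0·tan 19.10° = 2.078 m.
Layer 2: sin θ = 509·sin 19.1°/304 = 0.5479, θ = 33.22°; offset = 22.8·tan 33.22° = 14.932 m.
Layer 3: sin θ = 832·sin 19.1°/304 = 0.8955, θ = 63.58°; offset = 12.6·tan 63.58° = 25.358 m.
Σ offsets = 42.368 m.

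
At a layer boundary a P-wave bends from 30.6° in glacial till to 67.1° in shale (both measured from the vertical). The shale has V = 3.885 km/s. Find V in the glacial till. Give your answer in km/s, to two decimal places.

sin 30.6° = 0.5090; sin 67.1° = 0.9212.
V₁ = V₂·(sin θ₁/sin θ₂) = 3.885·(0.5090/0.9212) = 2.15 km/s.

2.15 km/s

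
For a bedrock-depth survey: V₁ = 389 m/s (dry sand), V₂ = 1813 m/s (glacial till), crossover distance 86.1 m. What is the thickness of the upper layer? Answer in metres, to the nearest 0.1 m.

34.6 m

x_cross = 2h·√((V₂+V₁)/(V₂−V₁)) → h = x_cross / (2·√((V₂+V₁)/(V₂−V₁))).
√((V₂+V₁)/(V₂−V₁)) = √((1813+389)/(1813−389)) = 1.2435.
h = 86.1 / (2·1.2435) = 34.62 m.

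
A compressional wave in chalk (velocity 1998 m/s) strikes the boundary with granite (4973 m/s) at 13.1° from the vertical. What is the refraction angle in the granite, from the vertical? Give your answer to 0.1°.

34.3°

sin θ₁/V₁ = sin θ₂/V₂ ⇒ sin θ₂ = 4973·sin 13.1°/1998 = 4973·0.2267/1998 = 0.5641.
θ₂ = arcsin 0.5641 = 34.34° from the normal.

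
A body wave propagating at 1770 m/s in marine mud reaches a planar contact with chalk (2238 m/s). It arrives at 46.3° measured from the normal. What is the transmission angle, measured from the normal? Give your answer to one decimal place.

66.1°

Snell's law: sin θ₂ = (V₂/V₁)·sin θ₁ = (2238/1770)·sin 46.3° = 0.9141.
θ₂ = sin⁻¹(0.9141) = 66.08° (from vertical).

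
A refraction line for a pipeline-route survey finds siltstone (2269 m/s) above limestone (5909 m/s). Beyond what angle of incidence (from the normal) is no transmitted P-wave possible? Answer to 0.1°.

At critical incidence the refracted ray runs along the interface (θ₂ = 90°), so sin θ_c = V₁/V₂.
θ_c = arcsin(2269/5909) = arcsin 0.3840 = 22.58°.

22.6°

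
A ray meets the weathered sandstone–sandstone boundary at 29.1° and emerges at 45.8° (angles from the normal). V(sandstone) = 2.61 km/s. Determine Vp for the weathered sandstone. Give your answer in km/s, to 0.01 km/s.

1.77 km/s

Snell's law: sin 29.1°/V₁ = sin 45.8°/V₂.
V₁ = V₂·sin 29.1°/sin 45.8° = 2.61 × 0.6784 = 1.77 km/s.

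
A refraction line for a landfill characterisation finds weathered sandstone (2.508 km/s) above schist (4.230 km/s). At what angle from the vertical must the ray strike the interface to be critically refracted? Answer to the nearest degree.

36°

Critical incidence: sin θ_c = V₁/V₂ = 2.508/4.230 = 0.5929.
θ_c = arcsin 0.5929 = 36.36°.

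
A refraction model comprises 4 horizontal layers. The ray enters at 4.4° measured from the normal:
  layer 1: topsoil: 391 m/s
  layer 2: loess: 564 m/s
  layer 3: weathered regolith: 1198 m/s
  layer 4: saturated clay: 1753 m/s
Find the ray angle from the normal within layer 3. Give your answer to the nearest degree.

Ray parameter p = sin 4.4° / 391 = 1.9621e-04 s/m.
sin θ_3 = p·V_3 = 1.9621e-04 × 1198 = 0.2351.
θ_3 = 13.60° from the vertical.

14°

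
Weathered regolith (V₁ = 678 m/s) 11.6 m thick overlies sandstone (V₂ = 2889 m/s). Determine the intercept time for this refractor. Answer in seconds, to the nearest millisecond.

0.033 s

tᵢ = 2h·√(V₂²−V₁²)/(V₁V₂).
√(V₂²−V₁²) = √(2889²−678²) = 2808.3 m/s.
tᵢ = 2·11.6·2808.3/(678·2889) = 0.03326 s.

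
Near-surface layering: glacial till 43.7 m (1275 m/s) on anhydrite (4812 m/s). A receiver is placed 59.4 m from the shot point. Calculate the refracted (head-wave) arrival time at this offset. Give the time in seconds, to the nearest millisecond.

t = x/V₂ + 2h·√(V₂²−V₁²)/(V₁V₂).
√(V₂²−V₁²) = √(4812²−1275²) = 4640.0 m/s; delay term = 2·43.7·4640.0/(1275·4812) = 0.06610 s.
t = 59.4/4812 + 0.06610 = 0.07844 s.

0.078 s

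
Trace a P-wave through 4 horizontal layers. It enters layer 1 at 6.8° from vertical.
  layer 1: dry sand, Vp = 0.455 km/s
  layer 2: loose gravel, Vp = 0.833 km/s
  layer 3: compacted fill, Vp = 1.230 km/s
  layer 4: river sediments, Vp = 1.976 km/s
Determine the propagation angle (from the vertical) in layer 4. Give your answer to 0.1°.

Ray parameter p = sin 6.8° / 0.455 = 2.6023e-01 s/km.
sin θ_4 = p·V_4 = 2.6023e-01 × 1.976 = 0.5142.
θ_4 = 30.94° from the vertical.

30.9°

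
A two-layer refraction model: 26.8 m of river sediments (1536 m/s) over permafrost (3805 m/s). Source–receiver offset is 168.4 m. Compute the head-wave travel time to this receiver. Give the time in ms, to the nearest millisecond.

76 ms

θ_c = arcsin(V₁/V₂) = arcsin(1536/3805) = 23.81°, cos θ_c = 0.9149.
Intercept time tᵢ = 2h cos θ_c / V₁ = 2·26.8·0.9149/1536 = 0.03193 s.
t = x/V₂ + tᵢ = 168.4/3805 + 0.03193 = 0.07618 s.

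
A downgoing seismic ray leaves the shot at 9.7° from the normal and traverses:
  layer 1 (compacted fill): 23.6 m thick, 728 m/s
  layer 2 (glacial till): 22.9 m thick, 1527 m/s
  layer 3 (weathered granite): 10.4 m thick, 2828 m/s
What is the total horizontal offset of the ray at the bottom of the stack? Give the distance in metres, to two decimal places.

Apply Snell's law at each interface; in layer i the horizontal offset is hᵢ·tan θᵢ.
Layer 1: θ = 9.70°; offset = 23.6·tan 9.70° = 4.0340 m.
Layer 2: sin θ = 1527·sin 9.7°/728 = 0.3534, θ = 20.70°; offset = 22.9·tan 20.70° = 8.6514 m.
Layer 3: sin θ = 2828·sin 9.7°/728 = 0.6545, θ = 40.88°; offset = 10.4·tan 40.88° = 9.0034 m.
Summing the layer offsets gives 21.6888 m.

21.69 m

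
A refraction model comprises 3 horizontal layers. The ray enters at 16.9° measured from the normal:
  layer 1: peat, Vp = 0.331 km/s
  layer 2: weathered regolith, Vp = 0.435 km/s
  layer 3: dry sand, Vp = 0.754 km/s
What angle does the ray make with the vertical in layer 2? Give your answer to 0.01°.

22.46°

Snell's law across each interface conserves sin θ / V, so sin θ_2 = V_2·sin θ₁/V₁.
sin θ_2 = 0.435 × sin 16.9° / 0.331 = 0.3820.
θ_2 = 22.46° from the vertical.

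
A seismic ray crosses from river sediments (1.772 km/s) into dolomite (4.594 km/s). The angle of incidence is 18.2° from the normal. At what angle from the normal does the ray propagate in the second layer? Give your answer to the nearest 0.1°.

Snell's law: sin θ₂ = (V₂/V₁)·sin θ₁ = (4.594/1.772)·sin 18.2° = 0.8097.
θ₂ = arcsin 0.8097 = 54.07° from the normal.

54.1°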